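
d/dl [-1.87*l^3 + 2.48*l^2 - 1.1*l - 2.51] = -5.61*l^2 + 4.96*l - 1.1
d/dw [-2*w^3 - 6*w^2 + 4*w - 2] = -6*w^2 - 12*w + 4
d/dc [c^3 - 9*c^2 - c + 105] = 3*c^2 - 18*c - 1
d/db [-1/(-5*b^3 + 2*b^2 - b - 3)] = (-15*b^2 + 4*b - 1)/(5*b^3 - 2*b^2 + b + 3)^2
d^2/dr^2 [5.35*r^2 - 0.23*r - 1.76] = 10.7000000000000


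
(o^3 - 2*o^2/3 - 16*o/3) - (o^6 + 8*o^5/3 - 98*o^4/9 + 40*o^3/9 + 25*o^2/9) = -o^6 - 8*o^5/3 + 98*o^4/9 - 31*o^3/9 - 31*o^2/9 - 16*o/3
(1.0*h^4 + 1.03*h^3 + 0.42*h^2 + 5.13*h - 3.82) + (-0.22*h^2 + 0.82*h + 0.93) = 1.0*h^4 + 1.03*h^3 + 0.2*h^2 + 5.95*h - 2.89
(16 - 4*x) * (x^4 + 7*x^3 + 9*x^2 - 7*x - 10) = -4*x^5 - 12*x^4 + 76*x^3 + 172*x^2 - 72*x - 160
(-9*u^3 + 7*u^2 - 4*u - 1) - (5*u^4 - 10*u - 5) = -5*u^4 - 9*u^3 + 7*u^2 + 6*u + 4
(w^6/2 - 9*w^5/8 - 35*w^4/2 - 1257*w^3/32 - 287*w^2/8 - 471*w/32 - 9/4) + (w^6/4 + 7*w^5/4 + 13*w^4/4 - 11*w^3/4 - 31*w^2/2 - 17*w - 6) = 3*w^6/4 + 5*w^5/8 - 57*w^4/4 - 1345*w^3/32 - 411*w^2/8 - 1015*w/32 - 33/4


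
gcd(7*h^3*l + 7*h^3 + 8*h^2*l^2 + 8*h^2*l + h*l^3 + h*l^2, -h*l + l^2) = 1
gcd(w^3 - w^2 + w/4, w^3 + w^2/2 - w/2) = w^2 - w/2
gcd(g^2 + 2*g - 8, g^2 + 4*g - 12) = g - 2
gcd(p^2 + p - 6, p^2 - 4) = p - 2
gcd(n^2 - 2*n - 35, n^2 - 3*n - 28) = n - 7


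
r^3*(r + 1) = r^4 + r^3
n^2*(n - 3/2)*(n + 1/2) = n^4 - n^3 - 3*n^2/4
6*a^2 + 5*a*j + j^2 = (2*a + j)*(3*a + j)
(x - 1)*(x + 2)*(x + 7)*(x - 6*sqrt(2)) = x^4 - 6*sqrt(2)*x^3 + 8*x^3 - 48*sqrt(2)*x^2 + 5*x^2 - 30*sqrt(2)*x - 14*x + 84*sqrt(2)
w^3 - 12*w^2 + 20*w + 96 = (w - 8)*(w - 6)*(w + 2)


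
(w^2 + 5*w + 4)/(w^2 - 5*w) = (w^2 + 5*w + 4)/(w*(w - 5))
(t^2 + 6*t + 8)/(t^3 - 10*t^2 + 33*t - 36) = (t^2 + 6*t + 8)/(t^3 - 10*t^2 + 33*t - 36)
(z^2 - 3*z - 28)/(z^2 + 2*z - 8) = (z - 7)/(z - 2)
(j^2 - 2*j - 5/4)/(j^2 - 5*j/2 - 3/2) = (j - 5/2)/(j - 3)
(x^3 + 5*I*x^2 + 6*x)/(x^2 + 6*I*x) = x - I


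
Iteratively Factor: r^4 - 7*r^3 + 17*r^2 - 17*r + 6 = (r - 1)*(r^3 - 6*r^2 + 11*r - 6) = (r - 3)*(r - 1)*(r^2 - 3*r + 2) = (r - 3)*(r - 2)*(r - 1)*(r - 1)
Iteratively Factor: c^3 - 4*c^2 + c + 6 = (c - 2)*(c^2 - 2*c - 3) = (c - 3)*(c - 2)*(c + 1)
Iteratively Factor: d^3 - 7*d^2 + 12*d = (d - 4)*(d^2 - 3*d) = d*(d - 4)*(d - 3)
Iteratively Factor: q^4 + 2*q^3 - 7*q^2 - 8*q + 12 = (q + 3)*(q^3 - q^2 - 4*q + 4) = (q - 2)*(q + 3)*(q^2 + q - 2) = (q - 2)*(q + 2)*(q + 3)*(q - 1)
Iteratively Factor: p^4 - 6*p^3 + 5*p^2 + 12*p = (p)*(p^3 - 6*p^2 + 5*p + 12) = p*(p + 1)*(p^2 - 7*p + 12) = p*(p - 3)*(p + 1)*(p - 4)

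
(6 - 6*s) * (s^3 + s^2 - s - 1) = -6*s^4 + 12*s^2 - 6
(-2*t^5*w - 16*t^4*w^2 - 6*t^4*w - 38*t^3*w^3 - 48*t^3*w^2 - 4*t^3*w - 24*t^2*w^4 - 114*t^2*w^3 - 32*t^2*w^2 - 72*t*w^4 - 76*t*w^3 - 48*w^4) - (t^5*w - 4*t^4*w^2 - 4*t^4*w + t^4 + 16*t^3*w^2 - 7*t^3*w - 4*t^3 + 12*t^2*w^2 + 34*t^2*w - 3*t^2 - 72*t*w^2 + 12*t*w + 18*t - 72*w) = -3*t^5*w - 12*t^4*w^2 - 2*t^4*w - t^4 - 38*t^3*w^3 - 64*t^3*w^2 + 3*t^3*w + 4*t^3 - 24*t^2*w^4 - 114*t^2*w^3 - 44*t^2*w^2 - 34*t^2*w + 3*t^2 - 72*t*w^4 - 76*t*w^3 + 72*t*w^2 - 12*t*w - 18*t - 48*w^4 + 72*w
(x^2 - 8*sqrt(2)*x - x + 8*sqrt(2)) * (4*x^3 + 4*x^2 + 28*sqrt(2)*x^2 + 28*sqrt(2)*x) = 4*x^5 - 4*sqrt(2)*x^4 - 452*x^3 + 4*sqrt(2)*x^2 + 448*x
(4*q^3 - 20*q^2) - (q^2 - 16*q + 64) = 4*q^3 - 21*q^2 + 16*q - 64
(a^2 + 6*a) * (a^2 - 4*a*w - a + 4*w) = a^4 - 4*a^3*w + 5*a^3 - 20*a^2*w - 6*a^2 + 24*a*w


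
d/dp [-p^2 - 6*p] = -2*p - 6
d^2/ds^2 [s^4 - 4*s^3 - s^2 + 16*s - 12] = 12*s^2 - 24*s - 2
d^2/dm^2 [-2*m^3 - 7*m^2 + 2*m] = -12*m - 14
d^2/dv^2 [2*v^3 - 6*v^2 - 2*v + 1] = 12*v - 12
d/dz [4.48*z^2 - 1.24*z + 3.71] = 8.96*z - 1.24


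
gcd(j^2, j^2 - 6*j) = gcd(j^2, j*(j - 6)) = j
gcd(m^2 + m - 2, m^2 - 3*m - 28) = 1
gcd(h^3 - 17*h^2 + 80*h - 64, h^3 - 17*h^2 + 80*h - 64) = h^3 - 17*h^2 + 80*h - 64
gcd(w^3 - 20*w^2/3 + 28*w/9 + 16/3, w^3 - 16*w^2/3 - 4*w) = w^2 - 16*w/3 - 4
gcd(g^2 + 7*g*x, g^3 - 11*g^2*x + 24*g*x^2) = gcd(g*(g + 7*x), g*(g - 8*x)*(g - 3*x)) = g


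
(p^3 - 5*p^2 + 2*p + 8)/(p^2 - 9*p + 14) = (p^2 - 3*p - 4)/(p - 7)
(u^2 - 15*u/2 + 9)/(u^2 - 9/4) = 2*(u - 6)/(2*u + 3)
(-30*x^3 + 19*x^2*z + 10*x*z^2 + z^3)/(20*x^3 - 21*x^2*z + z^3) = (-6*x - z)/(4*x - z)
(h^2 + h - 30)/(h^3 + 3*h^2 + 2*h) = (h^2 + h - 30)/(h*(h^2 + 3*h + 2))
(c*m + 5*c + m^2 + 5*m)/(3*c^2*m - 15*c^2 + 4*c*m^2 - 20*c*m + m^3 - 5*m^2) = (m + 5)/(3*c*m - 15*c + m^2 - 5*m)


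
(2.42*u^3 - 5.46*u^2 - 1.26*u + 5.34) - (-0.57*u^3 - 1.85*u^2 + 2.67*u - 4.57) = 2.99*u^3 - 3.61*u^2 - 3.93*u + 9.91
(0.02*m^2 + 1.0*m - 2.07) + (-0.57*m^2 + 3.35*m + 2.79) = -0.55*m^2 + 4.35*m + 0.72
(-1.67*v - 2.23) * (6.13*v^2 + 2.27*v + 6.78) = -10.2371*v^3 - 17.4608*v^2 - 16.3847*v - 15.1194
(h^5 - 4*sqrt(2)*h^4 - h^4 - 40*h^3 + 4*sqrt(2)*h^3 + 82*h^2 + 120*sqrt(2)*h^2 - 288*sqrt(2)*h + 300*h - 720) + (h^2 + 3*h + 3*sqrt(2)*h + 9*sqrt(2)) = h^5 - 4*sqrt(2)*h^4 - h^4 - 40*h^3 + 4*sqrt(2)*h^3 + 83*h^2 + 120*sqrt(2)*h^2 - 285*sqrt(2)*h + 303*h - 720 + 9*sqrt(2)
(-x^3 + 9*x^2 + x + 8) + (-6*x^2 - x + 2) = -x^3 + 3*x^2 + 10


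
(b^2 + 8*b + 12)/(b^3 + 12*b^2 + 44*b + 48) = 1/(b + 4)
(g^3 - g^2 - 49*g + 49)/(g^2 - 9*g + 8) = (g^2 - 49)/(g - 8)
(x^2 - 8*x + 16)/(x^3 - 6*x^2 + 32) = 1/(x + 2)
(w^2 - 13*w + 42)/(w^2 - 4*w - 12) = (w - 7)/(w + 2)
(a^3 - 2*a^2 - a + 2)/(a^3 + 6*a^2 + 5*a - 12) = (a^2 - a - 2)/(a^2 + 7*a + 12)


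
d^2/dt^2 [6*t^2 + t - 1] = 12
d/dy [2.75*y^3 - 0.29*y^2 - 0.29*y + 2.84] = 8.25*y^2 - 0.58*y - 0.29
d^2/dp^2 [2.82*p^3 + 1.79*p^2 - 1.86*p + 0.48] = 16.92*p + 3.58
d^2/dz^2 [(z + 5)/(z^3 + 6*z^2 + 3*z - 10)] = 6*(z^2 + z + 1)/(z^6 + 3*z^5 - 3*z^4 - 11*z^3 + 6*z^2 + 12*z - 8)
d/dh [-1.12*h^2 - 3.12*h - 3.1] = -2.24*h - 3.12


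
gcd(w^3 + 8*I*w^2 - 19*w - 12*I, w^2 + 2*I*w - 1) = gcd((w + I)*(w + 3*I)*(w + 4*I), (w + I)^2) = w + I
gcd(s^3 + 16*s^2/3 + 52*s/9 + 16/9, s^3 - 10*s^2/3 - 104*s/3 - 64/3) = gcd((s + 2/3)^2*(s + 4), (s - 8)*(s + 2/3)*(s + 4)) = s^2 + 14*s/3 + 8/3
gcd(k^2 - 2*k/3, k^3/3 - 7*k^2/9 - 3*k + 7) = 1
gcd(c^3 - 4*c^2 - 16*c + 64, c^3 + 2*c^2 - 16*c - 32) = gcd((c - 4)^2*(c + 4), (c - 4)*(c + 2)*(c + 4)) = c^2 - 16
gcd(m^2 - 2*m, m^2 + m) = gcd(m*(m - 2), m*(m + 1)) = m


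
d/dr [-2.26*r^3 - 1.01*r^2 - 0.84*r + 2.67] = -6.78*r^2 - 2.02*r - 0.84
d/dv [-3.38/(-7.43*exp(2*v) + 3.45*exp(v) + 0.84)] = (11.661 - 50.2268*exp(v))*exp(v)/(-7.43*exp(2*v) + 3.45*exp(v) + 0.84)^2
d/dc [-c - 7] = -1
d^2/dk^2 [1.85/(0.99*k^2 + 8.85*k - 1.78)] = (-3.62637*k^2 - 32.41755*k + 1.85*(1.98*k + 8.85)*(3.96*k + 17.7) + 6.52014)/(0.99*k^2 + 8.85*k - 1.78)^3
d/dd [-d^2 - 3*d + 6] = -2*d - 3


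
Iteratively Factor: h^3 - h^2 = (h)*(h^2 - h) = h*(h - 1)*(h)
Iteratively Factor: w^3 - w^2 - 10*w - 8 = (w + 2)*(w^2 - 3*w - 4) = (w - 4)*(w + 2)*(w + 1)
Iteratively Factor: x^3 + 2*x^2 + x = (x)*(x^2 + 2*x + 1) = x*(x + 1)*(x + 1)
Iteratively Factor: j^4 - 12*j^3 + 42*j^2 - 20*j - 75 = (j + 1)*(j^3 - 13*j^2 + 55*j - 75) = (j - 3)*(j + 1)*(j^2 - 10*j + 25) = (j - 5)*(j - 3)*(j + 1)*(j - 5)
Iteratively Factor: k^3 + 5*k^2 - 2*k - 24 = (k + 4)*(k^2 + k - 6) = (k + 3)*(k + 4)*(k - 2)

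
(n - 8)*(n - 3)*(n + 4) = n^3 - 7*n^2 - 20*n + 96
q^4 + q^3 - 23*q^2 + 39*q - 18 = (q - 3)*(q - 1)^2*(q + 6)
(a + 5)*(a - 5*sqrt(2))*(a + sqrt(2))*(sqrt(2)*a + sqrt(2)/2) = sqrt(2)*a^4 - 8*a^3 + 11*sqrt(2)*a^3/2 - 44*a^2 - 15*sqrt(2)*a^2/2 - 55*sqrt(2)*a - 20*a - 25*sqrt(2)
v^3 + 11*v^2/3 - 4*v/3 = v*(v - 1/3)*(v + 4)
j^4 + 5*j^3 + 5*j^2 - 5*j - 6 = (j - 1)*(j + 1)*(j + 2)*(j + 3)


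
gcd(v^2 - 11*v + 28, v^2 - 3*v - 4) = v - 4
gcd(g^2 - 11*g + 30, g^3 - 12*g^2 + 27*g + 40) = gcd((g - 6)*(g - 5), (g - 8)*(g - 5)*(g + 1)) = g - 5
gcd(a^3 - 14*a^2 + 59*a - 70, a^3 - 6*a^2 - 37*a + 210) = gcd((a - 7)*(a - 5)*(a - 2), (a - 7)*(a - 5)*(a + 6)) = a^2 - 12*a + 35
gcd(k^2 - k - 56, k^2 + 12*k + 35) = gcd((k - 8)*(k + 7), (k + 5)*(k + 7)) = k + 7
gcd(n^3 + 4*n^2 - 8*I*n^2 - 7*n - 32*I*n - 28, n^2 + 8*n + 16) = n + 4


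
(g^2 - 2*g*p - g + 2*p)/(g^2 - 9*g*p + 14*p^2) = (1 - g)/(-g + 7*p)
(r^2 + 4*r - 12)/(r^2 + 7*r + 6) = (r - 2)/(r + 1)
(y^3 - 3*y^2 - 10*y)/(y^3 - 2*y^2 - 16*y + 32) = y*(y^2 - 3*y - 10)/(y^3 - 2*y^2 - 16*y + 32)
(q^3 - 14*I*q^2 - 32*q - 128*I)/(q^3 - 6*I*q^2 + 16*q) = (q - 8*I)/q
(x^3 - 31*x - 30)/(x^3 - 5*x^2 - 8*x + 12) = (x^2 + 6*x + 5)/(x^2 + x - 2)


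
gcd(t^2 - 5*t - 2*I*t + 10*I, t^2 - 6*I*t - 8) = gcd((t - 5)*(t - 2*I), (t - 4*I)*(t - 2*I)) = t - 2*I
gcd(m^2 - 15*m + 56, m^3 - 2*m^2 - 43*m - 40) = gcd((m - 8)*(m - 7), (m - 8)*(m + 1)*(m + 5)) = m - 8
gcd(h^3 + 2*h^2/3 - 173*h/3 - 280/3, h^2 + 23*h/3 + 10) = h + 5/3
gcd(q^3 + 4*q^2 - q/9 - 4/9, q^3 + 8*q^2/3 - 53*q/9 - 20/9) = q^2 + 13*q/3 + 4/3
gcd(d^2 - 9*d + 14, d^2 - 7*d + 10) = d - 2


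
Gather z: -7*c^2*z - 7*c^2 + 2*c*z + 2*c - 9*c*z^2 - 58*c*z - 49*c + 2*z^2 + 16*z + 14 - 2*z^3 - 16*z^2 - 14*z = -7*c^2 - 47*c - 2*z^3 + z^2*(-9*c - 14) + z*(-7*c^2 - 56*c + 2) + 14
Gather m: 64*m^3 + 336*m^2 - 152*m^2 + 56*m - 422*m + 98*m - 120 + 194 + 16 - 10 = 64*m^3 + 184*m^2 - 268*m + 80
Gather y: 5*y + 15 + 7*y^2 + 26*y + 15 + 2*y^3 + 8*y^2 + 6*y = 2*y^3 + 15*y^2 + 37*y + 30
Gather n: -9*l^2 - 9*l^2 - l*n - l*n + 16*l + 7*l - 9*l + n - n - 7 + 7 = -18*l^2 - 2*l*n + 14*l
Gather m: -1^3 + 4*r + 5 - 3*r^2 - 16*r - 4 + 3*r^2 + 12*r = 0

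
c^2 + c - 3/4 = (c - 1/2)*(c + 3/2)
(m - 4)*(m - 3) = m^2 - 7*m + 12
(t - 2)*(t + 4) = t^2 + 2*t - 8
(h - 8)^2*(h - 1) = h^3 - 17*h^2 + 80*h - 64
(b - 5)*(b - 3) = b^2 - 8*b + 15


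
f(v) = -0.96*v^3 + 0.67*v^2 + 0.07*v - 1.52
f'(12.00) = -398.57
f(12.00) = -1563.08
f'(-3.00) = -29.87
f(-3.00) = 30.22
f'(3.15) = -24.29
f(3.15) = -24.66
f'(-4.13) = -54.59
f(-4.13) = 77.25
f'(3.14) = -24.12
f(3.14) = -24.42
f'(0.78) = -0.64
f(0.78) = -1.51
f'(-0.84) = -3.09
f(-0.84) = -0.54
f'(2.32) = -12.32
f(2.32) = -9.74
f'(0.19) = 0.22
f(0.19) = -1.49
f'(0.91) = -1.10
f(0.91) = -1.62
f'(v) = -2.88*v^2 + 1.34*v + 0.07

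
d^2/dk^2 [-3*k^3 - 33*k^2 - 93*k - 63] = -18*k - 66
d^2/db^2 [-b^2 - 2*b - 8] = -2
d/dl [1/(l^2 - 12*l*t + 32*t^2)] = 2*(-l + 6*t)/(l^2 - 12*l*t + 32*t^2)^2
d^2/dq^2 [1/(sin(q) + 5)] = (5*sin(q) + cos(q)^2 + 1)/(sin(q) + 5)^3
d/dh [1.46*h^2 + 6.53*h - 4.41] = 2.92*h + 6.53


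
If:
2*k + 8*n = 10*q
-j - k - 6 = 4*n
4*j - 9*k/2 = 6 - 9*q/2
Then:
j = -5*q - 6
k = -31*q/9 - 20/3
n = 19*q/9 + 5/3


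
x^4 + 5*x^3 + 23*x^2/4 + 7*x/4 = x*(x + 1/2)*(x + 1)*(x + 7/2)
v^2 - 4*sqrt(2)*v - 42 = (v - 7*sqrt(2))*(v + 3*sqrt(2))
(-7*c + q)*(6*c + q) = -42*c^2 - c*q + q^2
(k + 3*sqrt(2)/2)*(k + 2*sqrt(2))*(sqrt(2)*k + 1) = sqrt(2)*k^3 + 8*k^2 + 19*sqrt(2)*k/2 + 6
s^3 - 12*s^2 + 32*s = s*(s - 8)*(s - 4)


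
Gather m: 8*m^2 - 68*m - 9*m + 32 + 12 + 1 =8*m^2 - 77*m + 45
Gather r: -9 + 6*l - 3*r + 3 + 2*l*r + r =6*l + r*(2*l - 2) - 6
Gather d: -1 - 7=-8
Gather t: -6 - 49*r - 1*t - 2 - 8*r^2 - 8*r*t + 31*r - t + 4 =-8*r^2 - 18*r + t*(-8*r - 2) - 4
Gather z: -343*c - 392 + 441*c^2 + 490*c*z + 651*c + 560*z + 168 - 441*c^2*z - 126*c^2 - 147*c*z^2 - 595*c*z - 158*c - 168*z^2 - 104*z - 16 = 315*c^2 + 150*c + z^2*(-147*c - 168) + z*(-441*c^2 - 105*c + 456) - 240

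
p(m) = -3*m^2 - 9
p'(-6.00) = 36.00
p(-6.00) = -117.00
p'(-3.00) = 18.00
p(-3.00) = -36.00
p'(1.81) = -10.86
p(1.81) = -18.83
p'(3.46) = -20.76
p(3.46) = -44.91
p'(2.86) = -17.16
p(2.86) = -33.54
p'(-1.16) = 6.96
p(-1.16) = -13.04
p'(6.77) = -40.62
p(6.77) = -146.50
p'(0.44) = -2.64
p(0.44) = -9.58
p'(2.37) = -14.22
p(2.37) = -25.85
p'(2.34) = -14.04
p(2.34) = -25.43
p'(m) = -6*m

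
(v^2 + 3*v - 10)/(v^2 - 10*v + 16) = (v + 5)/(v - 8)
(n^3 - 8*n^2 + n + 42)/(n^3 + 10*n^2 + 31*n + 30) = (n^2 - 10*n + 21)/(n^2 + 8*n + 15)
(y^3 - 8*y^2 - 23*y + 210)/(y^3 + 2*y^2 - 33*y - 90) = (y - 7)/(y + 3)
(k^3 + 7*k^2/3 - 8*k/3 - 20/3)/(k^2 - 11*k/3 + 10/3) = (k^2 + 4*k + 4)/(k - 2)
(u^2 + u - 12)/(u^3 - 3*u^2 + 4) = (u^2 + u - 12)/(u^3 - 3*u^2 + 4)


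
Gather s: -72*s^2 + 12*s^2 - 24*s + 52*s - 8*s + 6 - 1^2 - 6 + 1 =-60*s^2 + 20*s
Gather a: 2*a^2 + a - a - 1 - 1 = 2*a^2 - 2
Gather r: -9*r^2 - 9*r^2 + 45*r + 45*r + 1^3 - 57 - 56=-18*r^2 + 90*r - 112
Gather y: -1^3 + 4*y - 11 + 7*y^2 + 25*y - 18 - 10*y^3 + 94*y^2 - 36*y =-10*y^3 + 101*y^2 - 7*y - 30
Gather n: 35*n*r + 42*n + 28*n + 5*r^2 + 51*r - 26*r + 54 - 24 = n*(35*r + 70) + 5*r^2 + 25*r + 30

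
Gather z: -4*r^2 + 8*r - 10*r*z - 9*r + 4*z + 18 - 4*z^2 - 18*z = -4*r^2 - r - 4*z^2 + z*(-10*r - 14) + 18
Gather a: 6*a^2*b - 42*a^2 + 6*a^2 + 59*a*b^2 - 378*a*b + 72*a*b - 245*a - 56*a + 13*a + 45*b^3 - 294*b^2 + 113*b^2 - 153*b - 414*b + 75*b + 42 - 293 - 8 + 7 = a^2*(6*b - 36) + a*(59*b^2 - 306*b - 288) + 45*b^3 - 181*b^2 - 492*b - 252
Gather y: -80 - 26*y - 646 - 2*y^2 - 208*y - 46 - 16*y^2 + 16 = -18*y^2 - 234*y - 756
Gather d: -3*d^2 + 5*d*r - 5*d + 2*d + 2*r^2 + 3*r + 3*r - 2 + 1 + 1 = -3*d^2 + d*(5*r - 3) + 2*r^2 + 6*r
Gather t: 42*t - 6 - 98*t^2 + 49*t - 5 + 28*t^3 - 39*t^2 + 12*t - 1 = 28*t^3 - 137*t^2 + 103*t - 12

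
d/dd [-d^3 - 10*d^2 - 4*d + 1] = -3*d^2 - 20*d - 4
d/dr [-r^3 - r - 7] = -3*r^2 - 1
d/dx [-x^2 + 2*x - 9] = 2 - 2*x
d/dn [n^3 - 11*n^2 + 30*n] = 3*n^2 - 22*n + 30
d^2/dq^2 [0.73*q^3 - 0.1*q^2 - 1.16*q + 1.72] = 4.38*q - 0.2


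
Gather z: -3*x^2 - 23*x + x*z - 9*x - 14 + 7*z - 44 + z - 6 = -3*x^2 - 32*x + z*(x + 8) - 64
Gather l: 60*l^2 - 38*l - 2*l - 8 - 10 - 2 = 60*l^2 - 40*l - 20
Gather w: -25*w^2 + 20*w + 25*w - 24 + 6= -25*w^2 + 45*w - 18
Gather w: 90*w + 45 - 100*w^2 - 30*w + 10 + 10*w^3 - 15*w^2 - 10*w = 10*w^3 - 115*w^2 + 50*w + 55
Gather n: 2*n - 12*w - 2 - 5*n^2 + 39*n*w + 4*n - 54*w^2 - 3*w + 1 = -5*n^2 + n*(39*w + 6) - 54*w^2 - 15*w - 1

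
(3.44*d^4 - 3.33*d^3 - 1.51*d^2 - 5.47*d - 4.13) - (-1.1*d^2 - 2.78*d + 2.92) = 3.44*d^4 - 3.33*d^3 - 0.41*d^2 - 2.69*d - 7.05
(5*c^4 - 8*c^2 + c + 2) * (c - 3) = 5*c^5 - 15*c^4 - 8*c^3 + 25*c^2 - c - 6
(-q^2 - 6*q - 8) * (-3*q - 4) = 3*q^3 + 22*q^2 + 48*q + 32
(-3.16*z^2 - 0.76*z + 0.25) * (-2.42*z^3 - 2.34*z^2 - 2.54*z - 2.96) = 7.6472*z^5 + 9.2336*z^4 + 9.1998*z^3 + 10.699*z^2 + 1.6146*z - 0.74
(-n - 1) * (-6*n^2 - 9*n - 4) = 6*n^3 + 15*n^2 + 13*n + 4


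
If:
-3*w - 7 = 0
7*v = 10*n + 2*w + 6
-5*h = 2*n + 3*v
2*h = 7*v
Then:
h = 28/657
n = -82/657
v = 8/657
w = -7/3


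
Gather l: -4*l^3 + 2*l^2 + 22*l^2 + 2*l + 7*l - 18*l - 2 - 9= -4*l^3 + 24*l^2 - 9*l - 11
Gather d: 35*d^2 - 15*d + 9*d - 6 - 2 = 35*d^2 - 6*d - 8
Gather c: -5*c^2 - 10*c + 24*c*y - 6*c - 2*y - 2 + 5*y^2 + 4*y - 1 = -5*c^2 + c*(24*y - 16) + 5*y^2 + 2*y - 3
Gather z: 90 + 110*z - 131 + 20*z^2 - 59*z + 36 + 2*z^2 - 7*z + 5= 22*z^2 + 44*z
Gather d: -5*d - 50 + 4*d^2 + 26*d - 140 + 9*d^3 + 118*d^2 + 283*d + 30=9*d^3 + 122*d^2 + 304*d - 160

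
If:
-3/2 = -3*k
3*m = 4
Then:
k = 1/2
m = 4/3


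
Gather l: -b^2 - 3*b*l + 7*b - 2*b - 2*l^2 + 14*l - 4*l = -b^2 + 5*b - 2*l^2 + l*(10 - 3*b)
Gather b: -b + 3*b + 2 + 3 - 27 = 2*b - 22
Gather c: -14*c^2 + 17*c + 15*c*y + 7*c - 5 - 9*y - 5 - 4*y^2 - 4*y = -14*c^2 + c*(15*y + 24) - 4*y^2 - 13*y - 10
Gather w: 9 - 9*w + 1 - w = 10 - 10*w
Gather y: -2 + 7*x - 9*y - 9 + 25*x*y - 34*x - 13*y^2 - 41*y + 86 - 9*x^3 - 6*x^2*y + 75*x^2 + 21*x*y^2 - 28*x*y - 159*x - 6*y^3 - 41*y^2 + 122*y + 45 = -9*x^3 + 75*x^2 - 186*x - 6*y^3 + y^2*(21*x - 54) + y*(-6*x^2 - 3*x + 72) + 120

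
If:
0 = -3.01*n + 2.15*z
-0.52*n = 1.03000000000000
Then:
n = -1.98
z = -2.77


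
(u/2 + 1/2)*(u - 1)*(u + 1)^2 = u^4/2 + u^3 - u - 1/2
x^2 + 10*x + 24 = (x + 4)*(x + 6)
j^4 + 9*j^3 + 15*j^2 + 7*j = j*(j + 1)^2*(j + 7)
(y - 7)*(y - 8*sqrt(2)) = y^2 - 8*sqrt(2)*y - 7*y + 56*sqrt(2)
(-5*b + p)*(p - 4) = -5*b*p + 20*b + p^2 - 4*p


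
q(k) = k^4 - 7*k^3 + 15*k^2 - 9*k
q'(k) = 4*k^3 - 21*k^2 + 30*k - 9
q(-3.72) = 792.91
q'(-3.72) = -617.12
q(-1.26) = 51.68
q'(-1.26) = -88.14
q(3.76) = 5.99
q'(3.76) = 19.54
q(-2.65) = 308.77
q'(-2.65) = -310.41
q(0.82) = -0.70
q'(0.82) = 3.69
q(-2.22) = 194.78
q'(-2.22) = -222.86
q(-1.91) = 134.00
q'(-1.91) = -170.78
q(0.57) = -1.45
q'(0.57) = 2.02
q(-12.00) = 35100.00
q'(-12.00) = -10305.00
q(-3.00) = 432.00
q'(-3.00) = -396.00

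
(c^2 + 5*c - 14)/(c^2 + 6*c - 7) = (c - 2)/(c - 1)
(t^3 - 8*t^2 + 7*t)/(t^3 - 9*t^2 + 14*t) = (t - 1)/(t - 2)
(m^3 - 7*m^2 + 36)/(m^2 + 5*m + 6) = (m^2 - 9*m + 18)/(m + 3)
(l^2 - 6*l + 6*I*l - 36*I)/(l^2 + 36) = (l - 6)/(l - 6*I)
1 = 1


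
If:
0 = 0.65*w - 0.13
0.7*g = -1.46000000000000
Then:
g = -2.09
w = 0.20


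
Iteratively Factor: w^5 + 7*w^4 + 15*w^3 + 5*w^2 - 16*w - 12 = (w - 1)*(w^4 + 8*w^3 + 23*w^2 + 28*w + 12) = (w - 1)*(w + 2)*(w^3 + 6*w^2 + 11*w + 6) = (w - 1)*(w + 1)*(w + 2)*(w^2 + 5*w + 6) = (w - 1)*(w + 1)*(w + 2)^2*(w + 3)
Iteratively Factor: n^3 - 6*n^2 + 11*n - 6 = (n - 2)*(n^2 - 4*n + 3) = (n - 2)*(n - 1)*(n - 3)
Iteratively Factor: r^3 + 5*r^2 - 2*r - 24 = (r + 4)*(r^2 + r - 6) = (r - 2)*(r + 4)*(r + 3)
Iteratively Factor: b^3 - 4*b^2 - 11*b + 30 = (b - 2)*(b^2 - 2*b - 15) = (b - 5)*(b - 2)*(b + 3)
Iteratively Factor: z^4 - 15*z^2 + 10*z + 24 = (z - 2)*(z^3 + 2*z^2 - 11*z - 12) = (z - 2)*(z + 4)*(z^2 - 2*z - 3) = (z - 3)*(z - 2)*(z + 4)*(z + 1)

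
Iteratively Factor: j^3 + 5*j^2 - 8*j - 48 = (j - 3)*(j^2 + 8*j + 16) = (j - 3)*(j + 4)*(j + 4)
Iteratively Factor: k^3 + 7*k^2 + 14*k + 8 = (k + 4)*(k^2 + 3*k + 2) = (k + 2)*(k + 4)*(k + 1)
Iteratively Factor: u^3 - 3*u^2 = (u - 3)*(u^2) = u*(u - 3)*(u)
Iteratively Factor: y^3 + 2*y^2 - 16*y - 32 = (y + 2)*(y^2 - 16) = (y + 2)*(y + 4)*(y - 4)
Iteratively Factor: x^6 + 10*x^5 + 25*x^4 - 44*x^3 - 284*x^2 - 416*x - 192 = (x + 4)*(x^5 + 6*x^4 + x^3 - 48*x^2 - 92*x - 48) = (x - 3)*(x + 4)*(x^4 + 9*x^3 + 28*x^2 + 36*x + 16) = (x - 3)*(x + 4)^2*(x^3 + 5*x^2 + 8*x + 4) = (x - 3)*(x + 2)*(x + 4)^2*(x^2 + 3*x + 2) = (x - 3)*(x + 2)^2*(x + 4)^2*(x + 1)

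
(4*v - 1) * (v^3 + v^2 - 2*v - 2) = 4*v^4 + 3*v^3 - 9*v^2 - 6*v + 2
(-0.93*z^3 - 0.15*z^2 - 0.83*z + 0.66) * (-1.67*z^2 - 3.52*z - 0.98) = 1.5531*z^5 + 3.5241*z^4 + 2.8255*z^3 + 1.9664*z^2 - 1.5098*z - 0.6468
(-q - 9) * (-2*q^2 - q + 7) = 2*q^3 + 19*q^2 + 2*q - 63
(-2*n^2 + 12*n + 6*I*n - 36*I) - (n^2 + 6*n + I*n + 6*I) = -3*n^2 + 6*n + 5*I*n - 42*I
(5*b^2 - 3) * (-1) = 3 - 5*b^2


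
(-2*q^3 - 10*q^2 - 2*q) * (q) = -2*q^4 - 10*q^3 - 2*q^2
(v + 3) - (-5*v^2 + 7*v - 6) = 5*v^2 - 6*v + 9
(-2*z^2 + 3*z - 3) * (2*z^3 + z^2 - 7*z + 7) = -4*z^5 + 4*z^4 + 11*z^3 - 38*z^2 + 42*z - 21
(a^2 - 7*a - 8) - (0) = a^2 - 7*a - 8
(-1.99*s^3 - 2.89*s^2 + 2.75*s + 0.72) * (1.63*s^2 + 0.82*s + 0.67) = -3.2437*s^5 - 6.3425*s^4 + 0.779399999999999*s^3 + 1.4923*s^2 + 2.4329*s + 0.4824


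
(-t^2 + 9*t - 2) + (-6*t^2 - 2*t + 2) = -7*t^2 + 7*t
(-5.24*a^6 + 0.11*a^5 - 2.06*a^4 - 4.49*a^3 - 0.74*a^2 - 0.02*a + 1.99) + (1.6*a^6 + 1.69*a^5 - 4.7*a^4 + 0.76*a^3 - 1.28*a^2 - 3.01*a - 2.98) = -3.64*a^6 + 1.8*a^5 - 6.76*a^4 - 3.73*a^3 - 2.02*a^2 - 3.03*a - 0.99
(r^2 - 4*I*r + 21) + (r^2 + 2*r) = 2*r^2 + 2*r - 4*I*r + 21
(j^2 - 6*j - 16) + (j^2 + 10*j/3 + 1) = 2*j^2 - 8*j/3 - 15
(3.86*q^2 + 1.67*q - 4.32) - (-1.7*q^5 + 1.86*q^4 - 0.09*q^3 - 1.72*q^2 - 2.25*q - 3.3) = 1.7*q^5 - 1.86*q^4 + 0.09*q^3 + 5.58*q^2 + 3.92*q - 1.02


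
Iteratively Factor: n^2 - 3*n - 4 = (n + 1)*(n - 4)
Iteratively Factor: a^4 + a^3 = (a)*(a^3 + a^2) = a^2*(a^2 + a) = a^3*(a + 1)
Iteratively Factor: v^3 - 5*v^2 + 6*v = (v - 2)*(v^2 - 3*v) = v*(v - 2)*(v - 3)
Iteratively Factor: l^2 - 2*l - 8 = (l + 2)*(l - 4)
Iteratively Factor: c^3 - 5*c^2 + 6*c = (c - 3)*(c^2 - 2*c) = c*(c - 3)*(c - 2)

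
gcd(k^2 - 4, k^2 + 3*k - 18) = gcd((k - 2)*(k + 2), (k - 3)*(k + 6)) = 1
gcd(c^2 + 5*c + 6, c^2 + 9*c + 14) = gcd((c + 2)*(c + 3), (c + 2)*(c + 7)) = c + 2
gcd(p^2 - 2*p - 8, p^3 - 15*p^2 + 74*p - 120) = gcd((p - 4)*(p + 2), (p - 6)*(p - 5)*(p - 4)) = p - 4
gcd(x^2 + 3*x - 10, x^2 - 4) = x - 2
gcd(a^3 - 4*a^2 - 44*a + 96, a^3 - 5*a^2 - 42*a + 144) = a^2 - 2*a - 48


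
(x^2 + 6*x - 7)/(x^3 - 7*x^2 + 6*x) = (x + 7)/(x*(x - 6))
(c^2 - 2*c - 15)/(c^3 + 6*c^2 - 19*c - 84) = (c - 5)/(c^2 + 3*c - 28)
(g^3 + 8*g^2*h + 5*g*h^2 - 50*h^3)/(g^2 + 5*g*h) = g + 3*h - 10*h^2/g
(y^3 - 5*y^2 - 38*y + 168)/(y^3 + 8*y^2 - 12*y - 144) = (y - 7)/(y + 6)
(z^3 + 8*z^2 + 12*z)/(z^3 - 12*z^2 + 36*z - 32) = z*(z^2 + 8*z + 12)/(z^3 - 12*z^2 + 36*z - 32)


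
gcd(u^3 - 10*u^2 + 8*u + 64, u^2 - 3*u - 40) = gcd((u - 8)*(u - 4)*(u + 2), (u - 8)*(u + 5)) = u - 8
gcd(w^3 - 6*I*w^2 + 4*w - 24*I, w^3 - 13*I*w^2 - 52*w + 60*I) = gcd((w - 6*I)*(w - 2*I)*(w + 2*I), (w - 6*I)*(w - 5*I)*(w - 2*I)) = w^2 - 8*I*w - 12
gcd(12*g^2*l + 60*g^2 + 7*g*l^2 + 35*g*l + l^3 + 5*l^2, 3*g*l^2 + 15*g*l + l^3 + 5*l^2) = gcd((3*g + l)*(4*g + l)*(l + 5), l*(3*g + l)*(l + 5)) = 3*g*l + 15*g + l^2 + 5*l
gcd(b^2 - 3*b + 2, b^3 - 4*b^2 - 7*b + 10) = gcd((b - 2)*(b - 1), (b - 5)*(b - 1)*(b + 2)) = b - 1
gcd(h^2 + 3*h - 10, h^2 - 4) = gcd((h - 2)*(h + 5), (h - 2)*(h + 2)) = h - 2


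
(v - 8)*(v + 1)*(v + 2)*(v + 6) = v^4 + v^3 - 52*v^2 - 148*v - 96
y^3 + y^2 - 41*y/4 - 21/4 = (y - 3)*(y + 1/2)*(y + 7/2)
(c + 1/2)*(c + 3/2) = c^2 + 2*c + 3/4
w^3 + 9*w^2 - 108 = (w - 3)*(w + 6)^2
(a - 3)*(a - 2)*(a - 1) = a^3 - 6*a^2 + 11*a - 6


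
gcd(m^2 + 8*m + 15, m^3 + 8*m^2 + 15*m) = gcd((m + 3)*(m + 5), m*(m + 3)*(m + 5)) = m^2 + 8*m + 15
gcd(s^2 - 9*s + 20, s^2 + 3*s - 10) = 1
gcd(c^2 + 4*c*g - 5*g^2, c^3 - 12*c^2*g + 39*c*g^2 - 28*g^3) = c - g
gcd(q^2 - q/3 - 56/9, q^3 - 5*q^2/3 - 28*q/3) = q + 7/3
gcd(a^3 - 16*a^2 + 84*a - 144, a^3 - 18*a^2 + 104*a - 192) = a^2 - 10*a + 24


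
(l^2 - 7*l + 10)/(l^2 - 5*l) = (l - 2)/l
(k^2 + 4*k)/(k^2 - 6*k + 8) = k*(k + 4)/(k^2 - 6*k + 8)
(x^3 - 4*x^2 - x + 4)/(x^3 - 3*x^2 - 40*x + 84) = (x^3 - 4*x^2 - x + 4)/(x^3 - 3*x^2 - 40*x + 84)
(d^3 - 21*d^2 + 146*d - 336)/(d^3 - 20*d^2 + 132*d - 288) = (d - 7)/(d - 6)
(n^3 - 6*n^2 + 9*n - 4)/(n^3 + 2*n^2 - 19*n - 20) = (n^2 - 2*n + 1)/(n^2 + 6*n + 5)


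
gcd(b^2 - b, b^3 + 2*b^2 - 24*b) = b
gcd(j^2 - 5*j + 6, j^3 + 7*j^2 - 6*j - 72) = j - 3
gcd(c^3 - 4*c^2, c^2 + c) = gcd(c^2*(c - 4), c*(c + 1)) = c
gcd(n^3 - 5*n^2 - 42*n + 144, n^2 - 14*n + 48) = n - 8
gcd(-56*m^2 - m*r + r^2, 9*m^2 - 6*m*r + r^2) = 1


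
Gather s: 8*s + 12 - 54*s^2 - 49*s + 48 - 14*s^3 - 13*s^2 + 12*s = -14*s^3 - 67*s^2 - 29*s + 60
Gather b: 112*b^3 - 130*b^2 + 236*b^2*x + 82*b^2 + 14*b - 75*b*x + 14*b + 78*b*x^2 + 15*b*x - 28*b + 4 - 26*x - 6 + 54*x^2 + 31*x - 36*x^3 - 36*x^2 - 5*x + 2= 112*b^3 + b^2*(236*x - 48) + b*(78*x^2 - 60*x) - 36*x^3 + 18*x^2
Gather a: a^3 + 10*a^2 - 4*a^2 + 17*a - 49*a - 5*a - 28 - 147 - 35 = a^3 + 6*a^2 - 37*a - 210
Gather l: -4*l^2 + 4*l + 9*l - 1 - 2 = -4*l^2 + 13*l - 3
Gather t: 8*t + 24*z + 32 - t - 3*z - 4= 7*t + 21*z + 28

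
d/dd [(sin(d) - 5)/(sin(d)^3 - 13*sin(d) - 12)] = (-2*sin(d)^3 + 15*sin(d)^2 - 77)*cos(d)/(-sin(d)^3 + 13*sin(d) + 12)^2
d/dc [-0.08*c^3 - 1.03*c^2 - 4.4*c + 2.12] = -0.24*c^2 - 2.06*c - 4.4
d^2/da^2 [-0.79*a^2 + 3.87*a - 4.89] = -1.58000000000000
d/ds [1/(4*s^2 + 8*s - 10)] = 2*(-s - 1)/(2*s^2 + 4*s - 5)^2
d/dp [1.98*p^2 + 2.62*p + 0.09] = 3.96*p + 2.62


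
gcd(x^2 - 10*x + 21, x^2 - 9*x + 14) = x - 7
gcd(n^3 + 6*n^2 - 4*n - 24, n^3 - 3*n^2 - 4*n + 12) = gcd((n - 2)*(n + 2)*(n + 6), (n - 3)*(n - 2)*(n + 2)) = n^2 - 4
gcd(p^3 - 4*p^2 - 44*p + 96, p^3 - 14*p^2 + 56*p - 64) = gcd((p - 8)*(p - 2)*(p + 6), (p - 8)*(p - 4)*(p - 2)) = p^2 - 10*p + 16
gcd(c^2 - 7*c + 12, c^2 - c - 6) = c - 3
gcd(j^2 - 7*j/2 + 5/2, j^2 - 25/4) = j - 5/2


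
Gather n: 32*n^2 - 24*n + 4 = 32*n^2 - 24*n + 4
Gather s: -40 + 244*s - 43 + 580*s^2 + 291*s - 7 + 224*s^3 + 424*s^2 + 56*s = 224*s^3 + 1004*s^2 + 591*s - 90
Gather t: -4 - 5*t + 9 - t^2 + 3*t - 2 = -t^2 - 2*t + 3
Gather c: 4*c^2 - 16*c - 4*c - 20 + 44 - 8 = 4*c^2 - 20*c + 16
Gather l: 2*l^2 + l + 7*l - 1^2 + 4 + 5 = 2*l^2 + 8*l + 8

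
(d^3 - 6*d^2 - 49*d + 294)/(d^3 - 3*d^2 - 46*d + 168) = (d - 7)/(d - 4)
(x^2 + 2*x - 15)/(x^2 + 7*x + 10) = (x - 3)/(x + 2)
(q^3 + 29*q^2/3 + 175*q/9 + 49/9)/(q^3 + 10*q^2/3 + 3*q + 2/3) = (3*q^2 + 28*q + 49)/(3*(q^2 + 3*q + 2))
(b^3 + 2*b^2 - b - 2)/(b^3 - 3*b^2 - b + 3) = (b + 2)/(b - 3)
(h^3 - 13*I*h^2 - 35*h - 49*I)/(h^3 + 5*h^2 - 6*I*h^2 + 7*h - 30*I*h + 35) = (h - 7*I)/(h + 5)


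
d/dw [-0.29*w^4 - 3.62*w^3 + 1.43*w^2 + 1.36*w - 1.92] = -1.16*w^3 - 10.86*w^2 + 2.86*w + 1.36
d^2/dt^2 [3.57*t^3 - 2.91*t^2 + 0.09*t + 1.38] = 21.42*t - 5.82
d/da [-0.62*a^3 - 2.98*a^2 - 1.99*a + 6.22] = -1.86*a^2 - 5.96*a - 1.99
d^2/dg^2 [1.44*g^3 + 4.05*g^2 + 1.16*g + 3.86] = 8.64*g + 8.1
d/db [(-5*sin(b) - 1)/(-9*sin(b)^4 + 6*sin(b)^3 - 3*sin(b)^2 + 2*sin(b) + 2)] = (-135*sin(b)^4 + 24*sin(b)^3 + 3*sin(b)^2 - 6*sin(b) - 8)*cos(b)/(9*sin(b)^4 - 6*sin(b)^3 + 3*sin(b)^2 - 2*sin(b) - 2)^2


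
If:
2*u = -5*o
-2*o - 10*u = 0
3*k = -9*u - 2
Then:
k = -2/3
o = 0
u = 0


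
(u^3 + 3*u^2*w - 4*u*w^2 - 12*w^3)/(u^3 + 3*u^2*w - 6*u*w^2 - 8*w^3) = (u^2 + 5*u*w + 6*w^2)/(u^2 + 5*u*w + 4*w^2)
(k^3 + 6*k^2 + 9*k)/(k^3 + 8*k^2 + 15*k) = (k + 3)/(k + 5)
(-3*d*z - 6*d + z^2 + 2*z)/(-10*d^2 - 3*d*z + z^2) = (3*d*z + 6*d - z^2 - 2*z)/(10*d^2 + 3*d*z - z^2)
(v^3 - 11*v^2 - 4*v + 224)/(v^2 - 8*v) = v - 3 - 28/v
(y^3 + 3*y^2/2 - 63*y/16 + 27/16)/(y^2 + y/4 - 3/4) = (4*y^2 + 9*y - 9)/(4*(y + 1))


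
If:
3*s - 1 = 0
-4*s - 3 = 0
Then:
No Solution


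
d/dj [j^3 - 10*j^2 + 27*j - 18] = 3*j^2 - 20*j + 27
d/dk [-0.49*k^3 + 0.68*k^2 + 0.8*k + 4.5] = -1.47*k^2 + 1.36*k + 0.8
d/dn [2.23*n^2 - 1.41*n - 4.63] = 4.46*n - 1.41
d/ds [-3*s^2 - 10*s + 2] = -6*s - 10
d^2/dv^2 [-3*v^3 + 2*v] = -18*v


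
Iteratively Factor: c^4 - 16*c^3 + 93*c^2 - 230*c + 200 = (c - 2)*(c^3 - 14*c^2 + 65*c - 100) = (c - 5)*(c - 2)*(c^2 - 9*c + 20) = (c - 5)^2*(c - 2)*(c - 4)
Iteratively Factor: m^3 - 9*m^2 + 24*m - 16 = (m - 4)*(m^2 - 5*m + 4) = (m - 4)*(m - 1)*(m - 4)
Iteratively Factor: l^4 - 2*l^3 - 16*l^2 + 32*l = (l + 4)*(l^3 - 6*l^2 + 8*l) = (l - 2)*(l + 4)*(l^2 - 4*l) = (l - 4)*(l - 2)*(l + 4)*(l)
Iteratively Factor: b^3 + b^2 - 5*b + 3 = (b - 1)*(b^2 + 2*b - 3) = (b - 1)*(b + 3)*(b - 1)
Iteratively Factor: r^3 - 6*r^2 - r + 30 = (r + 2)*(r^2 - 8*r + 15) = (r - 5)*(r + 2)*(r - 3)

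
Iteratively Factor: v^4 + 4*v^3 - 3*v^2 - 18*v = (v - 2)*(v^3 + 6*v^2 + 9*v) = (v - 2)*(v + 3)*(v^2 + 3*v) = v*(v - 2)*(v + 3)*(v + 3)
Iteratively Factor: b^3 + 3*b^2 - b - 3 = (b - 1)*(b^2 + 4*b + 3) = (b - 1)*(b + 3)*(b + 1)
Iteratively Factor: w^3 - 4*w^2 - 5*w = (w - 5)*(w^2 + w) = (w - 5)*(w + 1)*(w)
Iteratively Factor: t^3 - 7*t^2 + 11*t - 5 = (t - 1)*(t^2 - 6*t + 5) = (t - 5)*(t - 1)*(t - 1)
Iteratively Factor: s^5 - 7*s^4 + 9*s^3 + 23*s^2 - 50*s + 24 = (s - 4)*(s^4 - 3*s^3 - 3*s^2 + 11*s - 6) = (s - 4)*(s - 3)*(s^3 - 3*s + 2) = (s - 4)*(s - 3)*(s + 2)*(s^2 - 2*s + 1) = (s - 4)*(s - 3)*(s - 1)*(s + 2)*(s - 1)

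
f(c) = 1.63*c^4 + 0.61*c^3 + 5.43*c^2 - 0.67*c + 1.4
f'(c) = 6.52*c^3 + 1.83*c^2 + 10.86*c - 0.67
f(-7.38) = 4892.08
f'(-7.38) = -2601.84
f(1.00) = 8.40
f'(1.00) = 18.54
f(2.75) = 146.53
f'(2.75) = 178.63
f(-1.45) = 19.13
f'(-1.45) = -32.45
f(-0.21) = 1.78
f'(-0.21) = -2.93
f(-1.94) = 41.77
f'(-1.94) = -62.46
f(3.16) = 235.28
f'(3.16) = 257.66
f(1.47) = 21.70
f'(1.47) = 39.96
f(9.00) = 11574.32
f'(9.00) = 4998.38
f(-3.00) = 167.84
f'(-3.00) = -192.82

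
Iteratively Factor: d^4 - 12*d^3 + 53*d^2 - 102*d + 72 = (d - 2)*(d^3 - 10*d^2 + 33*d - 36) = (d - 3)*(d - 2)*(d^2 - 7*d + 12) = (d - 4)*(d - 3)*(d - 2)*(d - 3)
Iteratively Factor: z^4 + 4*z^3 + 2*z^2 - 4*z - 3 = (z + 1)*(z^3 + 3*z^2 - z - 3) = (z - 1)*(z + 1)*(z^2 + 4*z + 3) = (z - 1)*(z + 1)^2*(z + 3)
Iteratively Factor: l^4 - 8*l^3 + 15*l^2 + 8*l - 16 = (l + 1)*(l^3 - 9*l^2 + 24*l - 16) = (l - 4)*(l + 1)*(l^2 - 5*l + 4) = (l - 4)^2*(l + 1)*(l - 1)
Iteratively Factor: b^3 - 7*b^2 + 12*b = (b)*(b^2 - 7*b + 12) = b*(b - 3)*(b - 4)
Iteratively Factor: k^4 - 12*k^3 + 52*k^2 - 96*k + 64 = (k - 4)*(k^3 - 8*k^2 + 20*k - 16) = (k - 4)*(k - 2)*(k^2 - 6*k + 8) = (k - 4)*(k - 2)^2*(k - 4)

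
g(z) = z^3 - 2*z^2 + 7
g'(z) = 3*z^2 - 4*z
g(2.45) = 9.70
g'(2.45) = 8.21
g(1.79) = 6.33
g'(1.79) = 2.45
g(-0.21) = 6.90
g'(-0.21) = 0.97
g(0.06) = 6.99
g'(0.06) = -0.23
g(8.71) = 516.05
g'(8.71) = 192.75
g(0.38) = 6.77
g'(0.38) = -1.09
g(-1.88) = -6.71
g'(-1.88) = 18.12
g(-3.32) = -51.64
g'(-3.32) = 46.35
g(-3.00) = -38.00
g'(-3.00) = 39.00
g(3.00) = 16.00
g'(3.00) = 15.00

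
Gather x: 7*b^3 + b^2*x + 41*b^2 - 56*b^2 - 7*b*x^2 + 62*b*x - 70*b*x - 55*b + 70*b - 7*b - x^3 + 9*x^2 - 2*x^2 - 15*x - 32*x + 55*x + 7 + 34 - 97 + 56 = 7*b^3 - 15*b^2 + 8*b - x^3 + x^2*(7 - 7*b) + x*(b^2 - 8*b + 8)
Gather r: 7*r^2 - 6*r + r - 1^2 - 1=7*r^2 - 5*r - 2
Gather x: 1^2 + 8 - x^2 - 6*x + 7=-x^2 - 6*x + 16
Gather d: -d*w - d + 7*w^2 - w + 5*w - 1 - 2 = d*(-w - 1) + 7*w^2 + 4*w - 3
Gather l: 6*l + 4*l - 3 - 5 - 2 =10*l - 10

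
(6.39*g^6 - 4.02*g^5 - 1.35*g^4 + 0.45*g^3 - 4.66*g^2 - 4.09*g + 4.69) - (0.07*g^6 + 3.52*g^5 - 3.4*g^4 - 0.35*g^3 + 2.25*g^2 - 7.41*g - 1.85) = 6.32*g^6 - 7.54*g^5 + 2.05*g^4 + 0.8*g^3 - 6.91*g^2 + 3.32*g + 6.54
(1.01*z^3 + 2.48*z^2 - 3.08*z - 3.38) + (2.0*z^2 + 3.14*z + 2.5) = 1.01*z^3 + 4.48*z^2 + 0.0600000000000001*z - 0.88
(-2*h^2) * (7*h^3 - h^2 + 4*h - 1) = -14*h^5 + 2*h^4 - 8*h^3 + 2*h^2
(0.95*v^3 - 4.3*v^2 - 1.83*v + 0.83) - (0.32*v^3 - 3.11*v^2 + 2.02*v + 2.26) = 0.63*v^3 - 1.19*v^2 - 3.85*v - 1.43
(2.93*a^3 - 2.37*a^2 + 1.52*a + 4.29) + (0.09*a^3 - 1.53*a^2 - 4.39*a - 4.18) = 3.02*a^3 - 3.9*a^2 - 2.87*a + 0.11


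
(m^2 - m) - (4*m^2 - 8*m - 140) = -3*m^2 + 7*m + 140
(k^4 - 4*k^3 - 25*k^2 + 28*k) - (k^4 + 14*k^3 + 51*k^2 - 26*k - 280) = -18*k^3 - 76*k^2 + 54*k + 280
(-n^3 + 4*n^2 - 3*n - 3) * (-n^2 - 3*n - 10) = n^5 - n^4 + n^3 - 28*n^2 + 39*n + 30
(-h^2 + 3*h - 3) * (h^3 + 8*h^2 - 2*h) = -h^5 - 5*h^4 + 23*h^3 - 30*h^2 + 6*h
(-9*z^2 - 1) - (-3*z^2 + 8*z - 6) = -6*z^2 - 8*z + 5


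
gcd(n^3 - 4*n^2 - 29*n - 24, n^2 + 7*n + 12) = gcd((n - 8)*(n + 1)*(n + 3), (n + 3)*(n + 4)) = n + 3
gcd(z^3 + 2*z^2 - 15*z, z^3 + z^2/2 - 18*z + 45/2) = z^2 + 2*z - 15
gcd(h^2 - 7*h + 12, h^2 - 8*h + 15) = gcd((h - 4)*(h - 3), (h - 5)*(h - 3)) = h - 3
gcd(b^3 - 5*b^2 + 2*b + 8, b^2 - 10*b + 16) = b - 2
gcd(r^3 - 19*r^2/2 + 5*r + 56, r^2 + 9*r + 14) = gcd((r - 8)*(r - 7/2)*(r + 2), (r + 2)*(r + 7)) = r + 2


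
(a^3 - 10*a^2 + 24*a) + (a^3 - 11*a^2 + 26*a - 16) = 2*a^3 - 21*a^2 + 50*a - 16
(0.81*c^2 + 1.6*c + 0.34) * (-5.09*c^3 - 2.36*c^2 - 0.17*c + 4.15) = -4.1229*c^5 - 10.0556*c^4 - 5.6443*c^3 + 2.2871*c^2 + 6.5822*c + 1.411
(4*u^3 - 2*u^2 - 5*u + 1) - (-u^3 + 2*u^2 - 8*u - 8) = 5*u^3 - 4*u^2 + 3*u + 9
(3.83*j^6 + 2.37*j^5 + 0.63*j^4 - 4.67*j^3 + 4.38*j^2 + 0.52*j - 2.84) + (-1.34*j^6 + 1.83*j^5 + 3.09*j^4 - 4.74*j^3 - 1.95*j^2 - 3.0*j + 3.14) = 2.49*j^6 + 4.2*j^5 + 3.72*j^4 - 9.41*j^3 + 2.43*j^2 - 2.48*j + 0.3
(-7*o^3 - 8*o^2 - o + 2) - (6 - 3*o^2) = -7*o^3 - 5*o^2 - o - 4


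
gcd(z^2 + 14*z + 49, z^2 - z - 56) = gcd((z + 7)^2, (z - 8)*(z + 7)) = z + 7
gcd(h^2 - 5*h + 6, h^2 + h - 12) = h - 3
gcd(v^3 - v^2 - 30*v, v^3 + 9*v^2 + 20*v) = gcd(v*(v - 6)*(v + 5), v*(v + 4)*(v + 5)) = v^2 + 5*v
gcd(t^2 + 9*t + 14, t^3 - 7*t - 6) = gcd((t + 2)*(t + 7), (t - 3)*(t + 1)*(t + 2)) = t + 2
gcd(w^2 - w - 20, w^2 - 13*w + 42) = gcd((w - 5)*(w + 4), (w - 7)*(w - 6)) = 1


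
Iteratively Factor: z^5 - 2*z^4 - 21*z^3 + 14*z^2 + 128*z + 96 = (z - 4)*(z^4 + 2*z^3 - 13*z^2 - 38*z - 24) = (z - 4)*(z + 2)*(z^3 - 13*z - 12) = (z - 4)*(z + 1)*(z + 2)*(z^2 - z - 12) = (z - 4)^2*(z + 1)*(z + 2)*(z + 3)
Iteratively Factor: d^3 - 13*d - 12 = (d + 3)*(d^2 - 3*d - 4) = (d - 4)*(d + 3)*(d + 1)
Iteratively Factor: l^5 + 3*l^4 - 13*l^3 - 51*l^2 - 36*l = (l + 3)*(l^4 - 13*l^2 - 12*l) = (l + 3)^2*(l^3 - 3*l^2 - 4*l) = (l + 1)*(l + 3)^2*(l^2 - 4*l) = l*(l + 1)*(l + 3)^2*(l - 4)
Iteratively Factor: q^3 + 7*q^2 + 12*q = (q + 4)*(q^2 + 3*q) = q*(q + 4)*(q + 3)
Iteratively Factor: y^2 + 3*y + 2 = (y + 1)*(y + 2)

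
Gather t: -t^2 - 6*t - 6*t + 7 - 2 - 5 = -t^2 - 12*t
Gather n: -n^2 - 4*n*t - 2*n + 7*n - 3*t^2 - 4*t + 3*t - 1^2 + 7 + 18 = -n^2 + n*(5 - 4*t) - 3*t^2 - t + 24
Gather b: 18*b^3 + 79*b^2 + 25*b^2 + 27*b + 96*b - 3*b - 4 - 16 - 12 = 18*b^3 + 104*b^2 + 120*b - 32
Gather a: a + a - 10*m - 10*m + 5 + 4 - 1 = 2*a - 20*m + 8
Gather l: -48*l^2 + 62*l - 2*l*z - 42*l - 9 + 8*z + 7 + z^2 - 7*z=-48*l^2 + l*(20 - 2*z) + z^2 + z - 2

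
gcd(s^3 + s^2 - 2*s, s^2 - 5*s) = s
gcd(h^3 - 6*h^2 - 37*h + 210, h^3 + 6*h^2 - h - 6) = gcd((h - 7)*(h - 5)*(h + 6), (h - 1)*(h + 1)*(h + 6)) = h + 6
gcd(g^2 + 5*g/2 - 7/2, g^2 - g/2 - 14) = g + 7/2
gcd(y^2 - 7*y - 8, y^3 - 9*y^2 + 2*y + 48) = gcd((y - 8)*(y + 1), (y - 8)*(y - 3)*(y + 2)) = y - 8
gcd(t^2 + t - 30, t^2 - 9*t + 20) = t - 5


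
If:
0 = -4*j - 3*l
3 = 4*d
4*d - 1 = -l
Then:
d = 3/4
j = 3/2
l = -2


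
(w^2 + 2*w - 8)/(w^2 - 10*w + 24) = (w^2 + 2*w - 8)/(w^2 - 10*w + 24)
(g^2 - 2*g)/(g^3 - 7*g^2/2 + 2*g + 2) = 2*g/(2*g^2 - 3*g - 2)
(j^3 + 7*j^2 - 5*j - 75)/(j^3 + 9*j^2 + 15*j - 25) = (j - 3)/(j - 1)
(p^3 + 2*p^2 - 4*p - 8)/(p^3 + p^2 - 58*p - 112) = (p^2 - 4)/(p^2 - p - 56)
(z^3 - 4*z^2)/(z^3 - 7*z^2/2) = 2*(z - 4)/(2*z - 7)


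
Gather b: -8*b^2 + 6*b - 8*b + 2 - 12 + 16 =-8*b^2 - 2*b + 6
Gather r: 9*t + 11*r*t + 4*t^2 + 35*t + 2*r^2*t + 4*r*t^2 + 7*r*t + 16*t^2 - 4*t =2*r^2*t + r*(4*t^2 + 18*t) + 20*t^2 + 40*t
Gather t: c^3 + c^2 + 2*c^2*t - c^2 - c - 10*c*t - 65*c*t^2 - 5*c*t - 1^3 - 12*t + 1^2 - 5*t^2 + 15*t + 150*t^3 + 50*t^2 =c^3 - c + 150*t^3 + t^2*(45 - 65*c) + t*(2*c^2 - 15*c + 3)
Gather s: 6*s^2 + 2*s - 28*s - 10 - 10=6*s^2 - 26*s - 20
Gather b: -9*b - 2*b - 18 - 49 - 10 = -11*b - 77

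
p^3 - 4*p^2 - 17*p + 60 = (p - 5)*(p - 3)*(p + 4)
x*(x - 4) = x^2 - 4*x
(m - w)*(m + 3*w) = m^2 + 2*m*w - 3*w^2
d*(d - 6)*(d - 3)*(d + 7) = d^4 - 2*d^3 - 45*d^2 + 126*d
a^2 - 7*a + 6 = (a - 6)*(a - 1)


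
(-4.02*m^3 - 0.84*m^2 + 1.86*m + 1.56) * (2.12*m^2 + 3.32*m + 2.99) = -8.5224*m^5 - 15.1272*m^4 - 10.8654*m^3 + 6.9708*m^2 + 10.7406*m + 4.6644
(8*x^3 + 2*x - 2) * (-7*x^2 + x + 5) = -56*x^5 + 8*x^4 + 26*x^3 + 16*x^2 + 8*x - 10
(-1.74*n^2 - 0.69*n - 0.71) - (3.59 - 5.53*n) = -1.74*n^2 + 4.84*n - 4.3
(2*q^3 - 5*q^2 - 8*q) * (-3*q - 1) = -6*q^4 + 13*q^3 + 29*q^2 + 8*q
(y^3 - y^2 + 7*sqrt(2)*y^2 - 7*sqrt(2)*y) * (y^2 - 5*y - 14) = y^5 - 6*y^4 + 7*sqrt(2)*y^4 - 42*sqrt(2)*y^3 - 9*y^3 - 63*sqrt(2)*y^2 + 14*y^2 + 98*sqrt(2)*y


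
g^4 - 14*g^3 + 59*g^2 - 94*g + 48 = (g - 8)*(g - 3)*(g - 2)*(g - 1)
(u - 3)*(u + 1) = u^2 - 2*u - 3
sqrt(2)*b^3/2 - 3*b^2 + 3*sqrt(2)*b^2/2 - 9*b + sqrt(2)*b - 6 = (b + 1)*(b - 3*sqrt(2))*(sqrt(2)*b/2 + sqrt(2))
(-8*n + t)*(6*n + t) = -48*n^2 - 2*n*t + t^2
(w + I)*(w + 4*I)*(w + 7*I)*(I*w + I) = I*w^4 - 12*w^3 + I*w^3 - 12*w^2 - 39*I*w^2 + 28*w - 39*I*w + 28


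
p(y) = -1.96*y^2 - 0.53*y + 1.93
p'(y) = -3.92*y - 0.53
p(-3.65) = -22.25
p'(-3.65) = 13.78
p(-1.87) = -3.93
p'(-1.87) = 6.80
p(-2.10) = -5.60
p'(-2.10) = 7.70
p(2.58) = -12.48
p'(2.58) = -10.64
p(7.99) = -127.43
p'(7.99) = -31.85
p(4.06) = -32.53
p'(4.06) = -16.45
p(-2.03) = -5.07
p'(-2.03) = 7.43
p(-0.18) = 1.96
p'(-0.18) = 0.18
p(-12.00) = -273.95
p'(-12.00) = 46.51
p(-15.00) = -431.12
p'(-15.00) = 58.27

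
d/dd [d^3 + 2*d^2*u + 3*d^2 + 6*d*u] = 3*d^2 + 4*d*u + 6*d + 6*u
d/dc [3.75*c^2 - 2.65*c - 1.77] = 7.5*c - 2.65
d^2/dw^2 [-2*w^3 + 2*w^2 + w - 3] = 4 - 12*w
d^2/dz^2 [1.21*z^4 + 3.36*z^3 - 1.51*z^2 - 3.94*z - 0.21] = 14.52*z^2 + 20.16*z - 3.02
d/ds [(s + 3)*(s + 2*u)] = 2*s + 2*u + 3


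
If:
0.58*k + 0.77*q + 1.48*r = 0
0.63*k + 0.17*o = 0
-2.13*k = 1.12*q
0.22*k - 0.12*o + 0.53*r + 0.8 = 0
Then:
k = -0.82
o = 3.02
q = 1.55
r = -0.49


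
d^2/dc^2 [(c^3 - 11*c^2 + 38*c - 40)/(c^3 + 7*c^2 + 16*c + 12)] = 4*(-9*c^4 + 69*c^3 + 267*c^2 - 673*c - 1970)/(c^7 + 17*c^6 + 123*c^5 + 491*c^4 + 1168*c^3 + 1656*c^2 + 1296*c + 432)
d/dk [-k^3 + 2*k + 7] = 2 - 3*k^2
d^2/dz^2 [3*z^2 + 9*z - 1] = 6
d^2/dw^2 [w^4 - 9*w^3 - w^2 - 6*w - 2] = 12*w^2 - 54*w - 2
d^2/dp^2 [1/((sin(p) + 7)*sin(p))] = (-4*sin(p) - 21 - 43/sin(p) + 42/sin(p)^2 + 98/sin(p)^3)/(sin(p) + 7)^3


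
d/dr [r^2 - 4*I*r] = 2*r - 4*I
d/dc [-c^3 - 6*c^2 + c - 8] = -3*c^2 - 12*c + 1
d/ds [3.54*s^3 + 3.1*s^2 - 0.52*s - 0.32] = 10.62*s^2 + 6.2*s - 0.52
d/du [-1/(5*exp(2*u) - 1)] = 10*exp(2*u)/(5*exp(2*u) - 1)^2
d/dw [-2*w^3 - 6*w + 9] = -6*w^2 - 6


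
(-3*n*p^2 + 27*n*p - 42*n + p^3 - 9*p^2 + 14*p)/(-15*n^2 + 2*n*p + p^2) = (p^2 - 9*p + 14)/(5*n + p)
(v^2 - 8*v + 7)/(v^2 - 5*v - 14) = (v - 1)/(v + 2)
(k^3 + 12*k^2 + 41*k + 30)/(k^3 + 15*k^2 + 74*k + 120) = (k + 1)/(k + 4)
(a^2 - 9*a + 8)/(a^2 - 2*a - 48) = (a - 1)/(a + 6)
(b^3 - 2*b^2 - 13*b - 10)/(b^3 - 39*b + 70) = (b^2 + 3*b + 2)/(b^2 + 5*b - 14)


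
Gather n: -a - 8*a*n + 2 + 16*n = -a + n*(16 - 8*a) + 2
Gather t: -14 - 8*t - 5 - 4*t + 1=-12*t - 18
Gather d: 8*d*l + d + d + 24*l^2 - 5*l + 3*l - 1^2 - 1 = d*(8*l + 2) + 24*l^2 - 2*l - 2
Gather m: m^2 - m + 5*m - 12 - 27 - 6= m^2 + 4*m - 45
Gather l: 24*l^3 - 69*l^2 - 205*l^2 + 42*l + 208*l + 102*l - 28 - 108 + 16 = 24*l^3 - 274*l^2 + 352*l - 120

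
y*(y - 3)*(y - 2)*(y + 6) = y^4 + y^3 - 24*y^2 + 36*y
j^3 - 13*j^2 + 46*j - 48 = (j - 8)*(j - 3)*(j - 2)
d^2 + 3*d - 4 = (d - 1)*(d + 4)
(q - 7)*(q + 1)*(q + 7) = q^3 + q^2 - 49*q - 49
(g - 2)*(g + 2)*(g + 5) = g^3 + 5*g^2 - 4*g - 20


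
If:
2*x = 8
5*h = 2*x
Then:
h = 8/5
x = 4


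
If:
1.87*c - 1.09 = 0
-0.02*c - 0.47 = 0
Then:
No Solution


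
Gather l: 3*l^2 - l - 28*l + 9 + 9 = 3*l^2 - 29*l + 18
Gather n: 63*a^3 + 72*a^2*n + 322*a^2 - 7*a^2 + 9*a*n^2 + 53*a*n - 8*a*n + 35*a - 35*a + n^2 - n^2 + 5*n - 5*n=63*a^3 + 315*a^2 + 9*a*n^2 + n*(72*a^2 + 45*a)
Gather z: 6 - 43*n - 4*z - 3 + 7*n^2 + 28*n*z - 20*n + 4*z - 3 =7*n^2 + 28*n*z - 63*n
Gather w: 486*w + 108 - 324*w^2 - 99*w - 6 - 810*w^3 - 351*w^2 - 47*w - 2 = -810*w^3 - 675*w^2 + 340*w + 100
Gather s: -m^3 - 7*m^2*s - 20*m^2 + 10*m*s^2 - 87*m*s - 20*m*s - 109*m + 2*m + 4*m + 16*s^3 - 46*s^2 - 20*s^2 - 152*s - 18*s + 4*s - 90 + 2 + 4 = -m^3 - 20*m^2 - 103*m + 16*s^3 + s^2*(10*m - 66) + s*(-7*m^2 - 107*m - 166) - 84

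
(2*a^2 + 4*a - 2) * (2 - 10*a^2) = -20*a^4 - 40*a^3 + 24*a^2 + 8*a - 4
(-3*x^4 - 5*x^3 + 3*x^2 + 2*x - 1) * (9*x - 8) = -27*x^5 - 21*x^4 + 67*x^3 - 6*x^2 - 25*x + 8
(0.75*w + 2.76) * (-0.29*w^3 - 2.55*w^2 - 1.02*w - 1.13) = -0.2175*w^4 - 2.7129*w^3 - 7.803*w^2 - 3.6627*w - 3.1188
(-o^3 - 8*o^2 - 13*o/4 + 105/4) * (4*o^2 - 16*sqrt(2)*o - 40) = -4*o^5 - 32*o^4 + 16*sqrt(2)*o^4 + 27*o^3 + 128*sqrt(2)*o^3 + 52*sqrt(2)*o^2 + 425*o^2 - 420*sqrt(2)*o + 130*o - 1050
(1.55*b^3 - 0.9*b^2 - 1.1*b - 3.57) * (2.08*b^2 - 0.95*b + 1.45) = 3.224*b^5 - 3.3445*b^4 + 0.8145*b^3 - 7.6856*b^2 + 1.7965*b - 5.1765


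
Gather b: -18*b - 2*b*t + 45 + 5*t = b*(-2*t - 18) + 5*t + 45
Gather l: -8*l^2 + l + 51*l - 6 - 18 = -8*l^2 + 52*l - 24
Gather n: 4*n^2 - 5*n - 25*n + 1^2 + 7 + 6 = 4*n^2 - 30*n + 14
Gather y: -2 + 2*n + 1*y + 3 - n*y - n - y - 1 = -n*y + n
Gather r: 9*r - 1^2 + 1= 9*r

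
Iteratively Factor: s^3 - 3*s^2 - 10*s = (s + 2)*(s^2 - 5*s) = (s - 5)*(s + 2)*(s)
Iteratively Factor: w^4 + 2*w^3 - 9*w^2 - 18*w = (w)*(w^3 + 2*w^2 - 9*w - 18) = w*(w + 3)*(w^2 - w - 6) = w*(w - 3)*(w + 3)*(w + 2)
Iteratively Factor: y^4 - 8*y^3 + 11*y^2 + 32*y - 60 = (y - 5)*(y^3 - 3*y^2 - 4*y + 12) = (y - 5)*(y - 3)*(y^2 - 4) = (y - 5)*(y - 3)*(y - 2)*(y + 2)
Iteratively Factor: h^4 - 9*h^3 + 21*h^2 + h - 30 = (h - 3)*(h^3 - 6*h^2 + 3*h + 10) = (h - 3)*(h + 1)*(h^2 - 7*h + 10) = (h - 3)*(h - 2)*(h + 1)*(h - 5)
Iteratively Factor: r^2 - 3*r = (r)*(r - 3)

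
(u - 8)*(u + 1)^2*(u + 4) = u^4 - 2*u^3 - 39*u^2 - 68*u - 32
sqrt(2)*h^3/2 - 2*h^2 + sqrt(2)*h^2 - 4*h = h*(h - 2*sqrt(2))*(sqrt(2)*h/2 + sqrt(2))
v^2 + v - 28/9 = (v - 4/3)*(v + 7/3)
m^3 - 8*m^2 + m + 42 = (m - 7)*(m - 3)*(m + 2)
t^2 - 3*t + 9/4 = (t - 3/2)^2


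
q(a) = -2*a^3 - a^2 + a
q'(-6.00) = -203.00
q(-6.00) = 390.00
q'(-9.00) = -467.00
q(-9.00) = 1368.00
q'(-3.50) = -65.50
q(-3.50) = 70.00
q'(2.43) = -39.29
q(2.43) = -32.17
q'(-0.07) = 1.11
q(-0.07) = -0.07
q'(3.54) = -81.27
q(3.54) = -97.72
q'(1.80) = -22.04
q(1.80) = -13.10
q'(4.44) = -126.16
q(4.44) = -190.33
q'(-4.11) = -92.13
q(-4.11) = 117.85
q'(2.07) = -28.85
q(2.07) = -19.95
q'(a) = -6*a^2 - 2*a + 1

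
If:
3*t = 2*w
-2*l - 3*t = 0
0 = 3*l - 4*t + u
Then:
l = -w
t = 2*w/3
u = 17*w/3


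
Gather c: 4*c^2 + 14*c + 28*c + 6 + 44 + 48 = 4*c^2 + 42*c + 98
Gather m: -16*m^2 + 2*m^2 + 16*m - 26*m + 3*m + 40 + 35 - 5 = -14*m^2 - 7*m + 70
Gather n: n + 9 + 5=n + 14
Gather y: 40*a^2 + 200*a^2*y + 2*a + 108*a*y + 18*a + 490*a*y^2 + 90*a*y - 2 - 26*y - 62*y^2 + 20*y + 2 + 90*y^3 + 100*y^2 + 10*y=40*a^2 + 20*a + 90*y^3 + y^2*(490*a + 38) + y*(200*a^2 + 198*a + 4)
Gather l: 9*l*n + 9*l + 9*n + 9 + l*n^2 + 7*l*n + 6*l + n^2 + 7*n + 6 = l*(n^2 + 16*n + 15) + n^2 + 16*n + 15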